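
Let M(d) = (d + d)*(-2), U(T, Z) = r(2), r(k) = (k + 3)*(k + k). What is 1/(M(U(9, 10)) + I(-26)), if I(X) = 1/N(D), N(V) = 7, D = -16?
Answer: -7/559 ≈ -0.012522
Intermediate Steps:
r(k) = 2*k*(3 + k) (r(k) = (3 + k)*(2*k) = 2*k*(3 + k))
U(T, Z) = 20 (U(T, Z) = 2*2*(3 + 2) = 2*2*5 = 20)
M(d) = -4*d (M(d) = (2*d)*(-2) = -4*d)
I(X) = ⅐ (I(X) = 1/7 = ⅐)
1/(M(U(9, 10)) + I(-26)) = 1/(-4*20 + ⅐) = 1/(-80 + ⅐) = 1/(-559/7) = -7/559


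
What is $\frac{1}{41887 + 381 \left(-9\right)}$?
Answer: $\frac{1}{38458} \approx 2.6002 \cdot 10^{-5}$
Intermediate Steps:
$\frac{1}{41887 + 381 \left(-9\right)} = \frac{1}{41887 - 3429} = \frac{1}{38458}$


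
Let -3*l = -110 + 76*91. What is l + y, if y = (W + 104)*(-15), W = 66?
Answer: -14456/3 ≈ -4818.7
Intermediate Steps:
y = -2550 (y = (66 + 104)*(-15) = 170*(-15) = -2550)
l = -6806/3 (l = -(-110 + 76*91)/3 = -(-110 + 6916)/3 = -⅓*6806 = -6806/3 ≈ -2268.7)
l + y = -6806/3 - 2550 = -14456/3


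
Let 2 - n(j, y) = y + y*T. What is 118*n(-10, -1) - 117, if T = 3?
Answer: 591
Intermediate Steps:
n(j, y) = 2 - 4*y (n(j, y) = 2 - (y + y*3) = 2 - (y + 3*y) = 2 - 4*y)
118*n(-10, -1) - 117 = 118*(2 - 4*(-1)) - 117 = 118*(2 + 4) - 117 = 118*6 - 117 = 708 - 117 = 591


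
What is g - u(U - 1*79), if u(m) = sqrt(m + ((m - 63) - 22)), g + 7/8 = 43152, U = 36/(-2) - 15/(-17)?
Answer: 345209/8 - I*sqrt(80121)/17 ≈ 43151.0 - 16.65*I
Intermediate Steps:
U = -291/17 (U = 36*(-1/2) - 15*(-1/17) = -18 + 15/17 = -291/17 ≈ -17.118)
g = 345209/8 (g = -7/8 + 43152 = 345209/8 ≈ 43151.)
u(m) = sqrt(-85 + 2*m) (u(m) = sqrt(m + ((-63 + m) - 22)) = sqrt(m + (-85 + m)) = sqrt(-85 + 2*m))
g - u(U - 1*79) = 345209/8 - sqrt(-85 + 2*(-291/17 - 1*79)) = 345209/8 - sqrt(-85 + 2*(-291/17 - 79)) = 345209/8 - sqrt(-85 + 2*(-1634/17)) = 345209/8 - sqrt(-85 - 3268/17) = 345209/8 - sqrt(-4713/17) = 345209/8 - I*sqrt(80121)/17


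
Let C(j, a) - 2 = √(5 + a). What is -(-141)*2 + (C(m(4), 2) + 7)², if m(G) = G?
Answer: 370 + 18*√7 ≈ 417.62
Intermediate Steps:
C(j, a) = 2 + √(5 + a)
-(-141)*2 + (C(m(4), 2) + 7)² = -(-141)*2 + ((2 + √(5 + 2)) + 7)² = -141*(-2) + ((2 + √7) + 7)² = 282 + (9 + √7)²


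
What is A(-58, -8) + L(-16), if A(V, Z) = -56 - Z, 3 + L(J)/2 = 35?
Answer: 16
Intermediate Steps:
L(J) = 64 (L(J) = -6 + 2*35 = -6 + 70 = 64)
A(-58, -8) + L(-16) = (-56 - 1*(-8)) + 64 = (-56 + 8) + 64 = -48 + 64 = 16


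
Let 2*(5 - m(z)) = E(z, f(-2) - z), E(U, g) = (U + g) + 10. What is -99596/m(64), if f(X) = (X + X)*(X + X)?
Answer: 24899/2 ≈ 12450.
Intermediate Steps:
f(X) = 4*X² (f(X) = (2*X)*(2*X) = 4*X²)
E(U, g) = 10 + U + g
m(z) = -8 (m(z) = 5 - (10 + z + (4*(-2)² - z))/2 = 5 - (10 + z + (4*4 - z))/2 = 5 - (10 + z + (16 - z))/2 = 5 - ½*26 = 5 - 13 = -8)
-99596/m(64) = -99596/(-8) = -99596*(-⅛) = 24899/2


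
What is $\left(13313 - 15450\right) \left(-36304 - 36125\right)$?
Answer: $154780773$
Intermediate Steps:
$\left(13313 - 15450\right) \left(-36304 - 36125\right) = \left(-2137\right) \left(-72429\right) = 154780773$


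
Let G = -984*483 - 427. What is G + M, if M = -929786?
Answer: -1405485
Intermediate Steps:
G = -475699 (G = -475272 - 427 = -475699)
G + M = -475699 - 929786 = -1405485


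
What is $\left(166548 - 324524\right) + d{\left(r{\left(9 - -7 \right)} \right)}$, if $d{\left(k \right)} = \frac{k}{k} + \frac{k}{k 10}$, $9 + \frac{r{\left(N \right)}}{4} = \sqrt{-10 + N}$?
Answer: $- \frac{1579749}{10} \approx -1.5798 \cdot 10^{5}$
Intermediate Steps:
$r{\left(N \right)} = -36 + 4 \sqrt{-10 + N}$
$d{\left(k \right)} = \frac{11}{10}$ ($d{\left(k \right)} = 1 + \frac{k}{10 k} = 1 + k \frac{1}{10 k} = 1 + \frac{1}{10} = \frac{11}{10}$)
$\left(166548 - 324524\right) + d{\left(r{\left(9 - -7 \right)} \right)} = \left(166548 - 324524\right) + \frac{11}{10} = -157976 + \frac{11}{10} = - \frac{1579749}{10}$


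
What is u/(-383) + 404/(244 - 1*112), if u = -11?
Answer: 39046/12639 ≈ 3.0893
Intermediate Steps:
u/(-383) + 404/(244 - 1*112) = -11/(-383) + 404/(244 - 1*112) = -11*(-1/383) + 404/(244 - 112) = 11/383 + 404/132 = 11/383 + 404*(1/132) = 11/383 + 101/33 = 39046/12639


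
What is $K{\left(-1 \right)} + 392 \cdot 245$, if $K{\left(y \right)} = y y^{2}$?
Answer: $96039$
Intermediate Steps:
$K{\left(y \right)} = y^{3}$
$K{\left(-1 \right)} + 392 \cdot 245 = \left(-1\right)^{3} + 392 \cdot 245 = -1 + 96040 = 96039$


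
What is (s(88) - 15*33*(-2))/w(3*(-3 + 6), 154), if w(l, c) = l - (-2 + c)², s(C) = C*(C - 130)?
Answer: 2706/23095 ≈ 0.11717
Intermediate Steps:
s(C) = C*(-130 + C)
(s(88) - 15*33*(-2))/w(3*(-3 + 6), 154) = (88*(-130 + 88) - 15*33*(-2))/(3*(-3 + 6) - (-2 + 154)²) = (88*(-42) - 495*(-2))/(3*3 - 1*152²) = (-3696 - 1*(-990))/(9 - 1*23104) = (-3696 + 990)/(9 - 23104) = -2706/(-23095) = -2706*(-1/23095) = 2706/23095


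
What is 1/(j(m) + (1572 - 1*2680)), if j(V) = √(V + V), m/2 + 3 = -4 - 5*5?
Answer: -277/306948 - I*√2/153474 ≈ -0.00090243 - 9.2147e-6*I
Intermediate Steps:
m = -64 (m = -6 + 2*(-4 - 5*5) = -6 + 2*(-4 - 25) = -6 + 2*(-29) = -6 - 58 = -64)
j(V) = √2*√V (j(V) = √(2*V) = √2*√V)
1/(j(m) + (1572 - 1*2680)) = 1/(√2*√(-64) + (1572 - 1*2680)) = 1/(√2*(8*I) + (1572 - 2680)) = 1/(8*I*√2 - 1108) = 1/(-1108 + 8*I*√2)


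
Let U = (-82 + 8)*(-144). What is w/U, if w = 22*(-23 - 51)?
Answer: -11/72 ≈ -0.15278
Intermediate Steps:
U = 10656 (U = -74*(-144) = 10656)
w = -1628 (w = 22*(-74) = -1628)
w/U = -1628/10656 = -1628*1/10656 = -11/72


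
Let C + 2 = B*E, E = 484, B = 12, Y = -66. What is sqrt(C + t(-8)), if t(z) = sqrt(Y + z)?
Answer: sqrt(5806 + I*sqrt(74)) ≈ 76.197 + 0.0564*I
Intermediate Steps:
t(z) = sqrt(-66 + z)
C = 5806 (C = -2 + 12*484 = -2 + 5808 = 5806)
sqrt(C + t(-8)) = sqrt(5806 + sqrt(-66 - 8)) = sqrt(5806 + sqrt(-74)) = sqrt(5806 + I*sqrt(74))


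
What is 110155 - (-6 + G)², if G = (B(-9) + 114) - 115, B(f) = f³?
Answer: -431541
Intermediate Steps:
G = -730 (G = ((-9)³ + 114) - 115 = (-729 + 114) - 115 = -615 - 115 = -730)
110155 - (-6 + G)² = 110155 - (-6 - 730)² = 110155 - 1*(-736)² = 110155 - 1*541696 = 110155 - 541696 = -431541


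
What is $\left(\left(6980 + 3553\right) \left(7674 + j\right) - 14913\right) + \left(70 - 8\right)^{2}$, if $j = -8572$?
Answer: $-9469703$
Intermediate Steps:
$\left(\left(6980 + 3553\right) \left(7674 + j\right) - 14913\right) + \left(70 - 8\right)^{2} = \left(\left(6980 + 3553\right) \left(7674 - 8572\right) - 14913\right) + \left(70 - 8\right)^{2} = \left(10533 \left(-898\right) - 14913\right) + 62^{2} = \left(-9458634 - 14913\right) + 3844 = -9473547 + 3844 = -9469703$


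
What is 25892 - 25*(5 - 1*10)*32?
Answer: 29892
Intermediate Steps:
25892 - 25*(5 - 1*10)*32 = 25892 - 25*(5 - 10)*32 = 25892 - 25*(-5)*32 = 25892 + 125*32 = 25892 + 4000 = 29892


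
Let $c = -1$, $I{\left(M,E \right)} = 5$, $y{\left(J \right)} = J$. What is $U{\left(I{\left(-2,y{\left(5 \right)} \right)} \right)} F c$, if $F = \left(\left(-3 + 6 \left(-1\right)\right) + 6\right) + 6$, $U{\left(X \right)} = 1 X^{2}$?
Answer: $-75$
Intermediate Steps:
$U{\left(X \right)} = X^{2}$
$F = 3$ ($F = \left(\left(-3 - 6\right) + 6\right) + 6 = \left(-9 + 6\right) + 6 = -3 + 6 = 3$)
$U{\left(I{\left(-2,y{\left(5 \right)} \right)} \right)} F c = 5^{2} \cdot 3 \left(-1\right) = 25 \cdot 3 \left(-1\right) = 75 \left(-1\right) = -75$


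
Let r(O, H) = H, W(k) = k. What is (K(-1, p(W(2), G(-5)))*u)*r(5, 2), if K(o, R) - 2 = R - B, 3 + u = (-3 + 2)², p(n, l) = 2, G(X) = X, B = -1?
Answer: -20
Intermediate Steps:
u = -2 (u = -3 + (-3 + 2)² = -3 + (-1)² = -3 + 1 = -2)
K(o, R) = 3 + R (K(o, R) = 2 + (R - 1*(-1)) = 2 + (R + 1) = 2 + (1 + R) = 3 + R)
(K(-1, p(W(2), G(-5)))*u)*r(5, 2) = ((3 + 2)*(-2))*2 = (5*(-2))*2 = -10*2 = -20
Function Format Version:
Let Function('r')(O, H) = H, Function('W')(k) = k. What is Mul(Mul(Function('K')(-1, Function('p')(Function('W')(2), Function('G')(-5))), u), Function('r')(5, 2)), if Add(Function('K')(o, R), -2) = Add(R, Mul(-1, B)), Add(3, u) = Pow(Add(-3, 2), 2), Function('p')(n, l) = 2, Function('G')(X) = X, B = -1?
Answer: -20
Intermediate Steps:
u = -2 (u = Add(-3, Pow(Add(-3, 2), 2)) = Add(-3, Pow(-1, 2)) = Add(-3, 1) = -2)
Function('K')(o, R) = Add(3, R) (Function('K')(o, R) = Add(2, Add(R, Mul(-1, -1))) = Add(2, Add(R, 1)) = Add(2, Add(1, R)) = Add(3, R))
Mul(Mul(Function('K')(-1, Function('p')(Function('W')(2), Function('G')(-5))), u), Function('r')(5, 2)) = Mul(Mul(Add(3, 2), -2), 2) = Mul(Mul(5, -2), 2) = Mul(-10, 2) = -20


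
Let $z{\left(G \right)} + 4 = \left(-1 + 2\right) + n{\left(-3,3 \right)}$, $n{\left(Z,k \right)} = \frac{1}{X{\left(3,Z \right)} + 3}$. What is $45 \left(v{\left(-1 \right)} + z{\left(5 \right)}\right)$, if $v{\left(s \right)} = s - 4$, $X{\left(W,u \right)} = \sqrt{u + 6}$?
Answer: $- \frac{675}{2} - \frac{15 \sqrt{3}}{2} \approx -350.49$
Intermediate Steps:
$X{\left(W,u \right)} = \sqrt{6 + u}$
$n{\left(Z,k \right)} = \frac{1}{3 + \sqrt{6 + Z}}$ ($n{\left(Z,k \right)} = \frac{1}{\sqrt{6 + Z} + 3} = \frac{1}{3 + \sqrt{6 + Z}}$)
$z{\left(G \right)} = -3 + \frac{1}{3 + \sqrt{3}}$ ($z{\left(G \right)} = -4 + \left(\left(-1 + 2\right) + \frac{1}{3 + \sqrt{6 - 3}}\right) = -4 + \left(1 + \frac{1}{3 + \sqrt{3}}\right) = -3 + \frac{1}{3 + \sqrt{3}}$)
$v{\left(s \right)} = -4 + s$
$45 \left(v{\left(-1 \right)} + z{\left(5 \right)}\right) = 45 \left(\left(-4 - 1\right) - \left(\frac{5}{2} + \frac{\sqrt{3}}{6}\right)\right) = 45 \left(-5 - \left(\frac{5}{2} + \frac{\sqrt{3}}{6}\right)\right) = 45 \left(- \frac{15}{2} - \frac{\sqrt{3}}{6}\right) = - \frac{675}{2} - \frac{15 \sqrt{3}}{2}$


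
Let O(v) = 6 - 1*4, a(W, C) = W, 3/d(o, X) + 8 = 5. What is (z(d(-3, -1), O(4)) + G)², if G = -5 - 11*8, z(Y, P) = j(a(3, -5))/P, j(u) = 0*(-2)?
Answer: 8649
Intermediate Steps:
d(o, X) = -1 (d(o, X) = 3/(-8 + 5) = 3/(-3) = 3*(-⅓) = -1)
O(v) = 2 (O(v) = 6 - 4 = 2)
j(u) = 0
z(Y, P) = 0 (z(Y, P) = 0/P = 0)
G = -93 (G = -5 - 88 = -93)
(z(d(-3, -1), O(4)) + G)² = (0 - 93)² = (-93)² = 8649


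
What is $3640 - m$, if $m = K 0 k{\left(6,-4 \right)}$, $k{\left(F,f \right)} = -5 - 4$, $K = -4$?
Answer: $3640$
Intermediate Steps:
$k{\left(F,f \right)} = -9$ ($k{\left(F,f \right)} = -5 - 4 = -9$)
$m = 0$ ($m = \left(-4\right) 0 \left(-9\right) = 0 \left(-9\right) = 0$)
$3640 - m = 3640 - 0 = 3640 + 0 = 3640$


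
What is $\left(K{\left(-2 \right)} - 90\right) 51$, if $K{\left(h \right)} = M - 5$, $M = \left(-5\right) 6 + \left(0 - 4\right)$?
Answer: $-6579$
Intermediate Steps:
$M = -34$ ($M = -30 - 4 = -34$)
$K{\left(h \right)} = -39$ ($K{\left(h \right)} = -34 - 5 = -39$)
$\left(K{\left(-2 \right)} - 90\right) 51 = \left(-39 - 90\right) 51 = \left(-129\right) 51 = -6579$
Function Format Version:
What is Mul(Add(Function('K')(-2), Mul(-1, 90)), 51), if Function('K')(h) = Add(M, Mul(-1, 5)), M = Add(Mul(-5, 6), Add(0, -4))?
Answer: -6579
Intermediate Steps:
M = -34 (M = Add(-30, -4) = -34)
Function('K')(h) = -39 (Function('K')(h) = Add(-34, Mul(-1, 5)) = Add(-34, -5) = -39)
Mul(Add(Function('K')(-2), Mul(-1, 90)), 51) = Mul(Add(-39, Mul(-1, 90)), 51) = Mul(Add(-39, -90), 51) = Mul(-129, 51) = -6579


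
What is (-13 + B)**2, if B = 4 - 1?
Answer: 100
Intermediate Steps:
B = 3
(-13 + B)**2 = (-13 + 3)**2 = (-10)**2 = 100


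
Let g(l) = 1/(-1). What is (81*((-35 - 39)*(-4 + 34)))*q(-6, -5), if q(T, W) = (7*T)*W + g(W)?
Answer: -37582380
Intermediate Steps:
g(l) = -1 (g(l) = 1*(-1) = -1)
q(T, W) = -1 + 7*T*W (q(T, W) = (7*T)*W - 1 = 7*T*W - 1 = -1 + 7*T*W)
(81*((-35 - 39)*(-4 + 34)))*q(-6, -5) = (81*((-35 - 39)*(-4 + 34)))*(-1 + 7*(-6)*(-5)) = (81*(-74*30))*(-1 + 210) = (81*(-2220))*209 = -179820*209 = -37582380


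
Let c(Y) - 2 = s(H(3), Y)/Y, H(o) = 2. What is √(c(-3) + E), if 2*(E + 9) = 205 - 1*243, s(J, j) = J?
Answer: 4*I*√15/3 ≈ 5.164*I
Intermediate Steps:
c(Y) = 2 + 2/Y
E = -28 (E = -9 + (205 - 1*243)/2 = -9 + (205 - 243)/2 = -9 + (½)*(-38) = -9 - 19 = -28)
√(c(-3) + E) = √((2 + 2/(-3)) - 28) = √((2 + 2*(-⅓)) - 28) = √((2 - ⅔) - 28) = √(4/3 - 28) = √(-80/3) = 4*I*√15/3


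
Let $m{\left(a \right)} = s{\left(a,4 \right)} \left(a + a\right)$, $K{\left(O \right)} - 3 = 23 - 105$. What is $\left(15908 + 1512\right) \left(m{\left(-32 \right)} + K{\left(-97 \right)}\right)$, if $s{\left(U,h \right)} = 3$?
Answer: $-4720820$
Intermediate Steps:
$K{\left(O \right)} = -79$ ($K{\left(O \right)} = 3 + \left(23 - 105\right) = 3 - 82 = -79$)
$m{\left(a \right)} = 6 a$ ($m{\left(a \right)} = 3 \left(a + a\right) = 3 \cdot 2 a = 6 a$)
$\left(15908 + 1512\right) \left(m{\left(-32 \right)} + K{\left(-97 \right)}\right) = \left(15908 + 1512\right) \left(6 \left(-32\right) - 79\right) = 17420 \left(-192 - 79\right) = 17420 \left(-271\right) = -4720820$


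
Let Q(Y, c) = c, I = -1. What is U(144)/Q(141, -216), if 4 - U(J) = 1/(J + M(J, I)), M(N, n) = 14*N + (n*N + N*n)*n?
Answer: -9791/528768 ≈ -0.018517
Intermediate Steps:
M(N, n) = 14*N + 2*N*n**2 (M(N, n) = 14*N + (N*n + N*n)*n = 14*N + (2*N*n)*n = 14*N + 2*N*n**2)
U(J) = 4 - 1/(17*J) (U(J) = 4 - 1/(J + 2*J*(7 + (-1)**2)) = 4 - 1/(J + 2*J*(7 + 1)) = 4 - 1/(J + 2*J*8) = 4 - 1/(J + 16*J) = 4 - 1/(17*J))
U(144)/Q(141, -216) = (4 - 1/17/144)/(-216) = (4 - 1/17*1/144)*(-1/216) = (4 - 1/2448)*(-1/216) = (9791/2448)*(-1/216) = -9791/528768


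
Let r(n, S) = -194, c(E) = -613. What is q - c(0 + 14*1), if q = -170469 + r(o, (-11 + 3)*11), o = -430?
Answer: -170050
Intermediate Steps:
q = -170663 (q = -170469 - 194 = -170663)
q - c(0 + 14*1) = -170663 - 1*(-613) = -170663 + 613 = -170050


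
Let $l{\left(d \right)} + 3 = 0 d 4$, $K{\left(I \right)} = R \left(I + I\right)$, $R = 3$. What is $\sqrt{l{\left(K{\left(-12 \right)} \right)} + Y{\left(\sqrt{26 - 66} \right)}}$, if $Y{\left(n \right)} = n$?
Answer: $\sqrt{-3 + 2 i \sqrt{10}} \approx 1.4142 + 2.2361 i$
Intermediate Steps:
$K{\left(I \right)} = 6 I$ ($K{\left(I \right)} = 3 \left(I + I\right) = 3 \cdot 2 I = 6 I$)
$l{\left(d \right)} = -3$ ($l{\left(d \right)} = -3 + 0 d 4 = -3 + 0 \cdot 4 = -3 + 0 = -3$)
$\sqrt{l{\left(K{\left(-12 \right)} \right)} + Y{\left(\sqrt{26 - 66} \right)}} = \sqrt{-3 + \sqrt{26 - 66}} = \sqrt{-3 + \sqrt{-40}} = \sqrt{-3 + 2 i \sqrt{10}}$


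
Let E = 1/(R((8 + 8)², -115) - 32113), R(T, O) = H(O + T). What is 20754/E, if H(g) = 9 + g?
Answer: -663360102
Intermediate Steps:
R(T, O) = 9 + O + T (R(T, O) = 9 + (O + T) = 9 + O + T)
E = -1/31963 (E = 1/((9 - 115 + (8 + 8)²) - 32113) = 1/((9 - 115 + 16²) - 32113) = 1/((9 - 115 + 256) - 32113) = 1/(150 - 32113) = 1/(-31963) = -1/31963 ≈ -3.1286e-5)
20754/E = 20754/(-1/31963) = 20754*(-31963) = -663360102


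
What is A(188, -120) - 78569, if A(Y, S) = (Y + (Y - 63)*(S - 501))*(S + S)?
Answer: 18506311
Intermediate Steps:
A(Y, S) = 2*S*(Y + (-501 + S)*(-63 + Y)) (A(Y, S) = (Y + (-63 + Y)*(-501 + S))*(2*S) = (Y + (-501 + S)*(-63 + Y))*(2*S) = 2*S*(Y + (-501 + S)*(-63 + Y)))
A(188, -120) - 78569 = 2*(-120)*(31563 - 500*188 - 63*(-120) - 120*188) - 78569 = 2*(-120)*(31563 - 94000 + 7560 - 22560) - 78569 = 2*(-120)*(-77437) - 78569 = 18584880 - 78569 = 18506311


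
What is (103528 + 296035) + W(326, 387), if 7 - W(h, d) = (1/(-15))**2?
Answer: 89903249/225 ≈ 3.9957e+5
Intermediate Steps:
W(h, d) = 1574/225 (W(h, d) = 7 - (1/(-15))**2 = 7 - (-1/15)**2 = 7 - 1*1/225 = 7 - 1/225 = 1574/225)
(103528 + 296035) + W(326, 387) = (103528 + 296035) + 1574/225 = 399563 + 1574/225 = 89903249/225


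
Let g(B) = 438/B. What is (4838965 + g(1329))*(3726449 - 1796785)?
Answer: 4136546696818624/443 ≈ 9.3376e+12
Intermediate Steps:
(4838965 + g(1329))*(3726449 - 1796785) = (4838965 + 438/1329)*(3726449 - 1796785) = (4838965 + 438*(1/1329))*1929664 = (4838965 + 146/443)*1929664 = (2143661641/443)*1929664 = 4136546696818624/443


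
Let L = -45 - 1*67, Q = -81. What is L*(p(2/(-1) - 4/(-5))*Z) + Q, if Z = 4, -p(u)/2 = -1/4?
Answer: -305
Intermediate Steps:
p(u) = ½ (p(u) = -(-2)/4 = -2*(-¼) = ½)
L = -112 (L = -45 - 67 = -112)
L*(p(2/(-1) - 4/(-5))*Z) + Q = -56*4 - 81 = -112*2 - 81 = -224 - 81 = -305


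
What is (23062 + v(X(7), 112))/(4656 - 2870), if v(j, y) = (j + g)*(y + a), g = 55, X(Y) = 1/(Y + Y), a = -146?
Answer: 148327/12502 ≈ 11.864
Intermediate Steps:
X(Y) = 1/(2*Y)
v(j, y) = (-146 + y)*(55 + j) (v(j, y) = (j + 55)*(y - 146) = (55 + j)*(-146 + y) = (-146 + y)*(55 + j))
(23062 + v(X(7), 112))/(4656 - 2870) = (23062 + (-8030 - 73/7 + 55*112 + ((½)/7)*112))/(4656 - 2870) = (23062 + (-8030 - 73/7 + 6160 + ((½)*(⅐))*112))/1786 = (23062 + (-8030 - 146*1/14 + 6160 + (1/14)*112))*(1/1786) = (23062 + (-8030 - 73/7 + 6160 + 8))*(1/1786) = (23062 - 13107/7)*(1/1786) = (148327/7)*(1/1786) = 148327/12502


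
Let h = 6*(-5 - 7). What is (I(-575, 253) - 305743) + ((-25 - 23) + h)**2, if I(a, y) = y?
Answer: -291090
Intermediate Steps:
h = -72 (h = 6*(-12) = -72)
(I(-575, 253) - 305743) + ((-25 - 23) + h)**2 = (253 - 305743) + ((-25 - 23) - 72)**2 = -305490 + (-48 - 72)**2 = -305490 + (-120)**2 = -305490 + 14400 = -291090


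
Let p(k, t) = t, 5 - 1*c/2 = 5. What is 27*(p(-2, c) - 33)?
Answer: -891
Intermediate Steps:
c = 0 (c = 10 - 2*5 = 10 - 10 = 0)
27*(p(-2, c) - 33) = 27*(0 - 33) = 27*(-33) = -891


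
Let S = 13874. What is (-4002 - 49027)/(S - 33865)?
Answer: 53029/19991 ≈ 2.6526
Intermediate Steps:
(-4002 - 49027)/(S - 33865) = (-4002 - 49027)/(13874 - 33865) = -53029/(-19991) = -53029*(-1/19991) = 53029/19991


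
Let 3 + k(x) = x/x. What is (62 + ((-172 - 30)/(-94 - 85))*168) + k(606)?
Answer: 44676/179 ≈ 249.59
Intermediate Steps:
k(x) = -2 (k(x) = -3 + x/x = -3 + 1 = -2)
(62 + ((-172 - 30)/(-94 - 85))*168) + k(606) = (62 + ((-172 - 30)/(-94 - 85))*168) - 2 = (62 - 202/(-179)*168) - 2 = (62 - 202*(-1/179)*168) - 2 = (62 + (202/179)*168) - 2 = (62 + 33936/179) - 2 = 45034/179 - 2 = 44676/179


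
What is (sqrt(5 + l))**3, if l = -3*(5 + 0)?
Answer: -10*I*sqrt(10) ≈ -31.623*I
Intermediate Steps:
l = -15 (l = -3*5 = -15)
(sqrt(5 + l))**3 = (sqrt(5 - 15))**3 = (sqrt(-10))**3 = (I*sqrt(10))**3 = -10*I*sqrt(10)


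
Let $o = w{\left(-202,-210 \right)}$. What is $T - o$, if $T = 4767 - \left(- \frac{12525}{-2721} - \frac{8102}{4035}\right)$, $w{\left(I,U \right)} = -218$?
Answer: $\frac{18234331214}{3659745} \approx 4982.4$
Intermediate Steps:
$o = -218$
$T = \frac{17436506804}{3659745}$ ($T = 4767 - \left(\left(-12525\right) \left(- \frac{1}{2721}\right) - \frac{8102}{4035}\right) = 4767 - \left(\frac{4175}{907} - \frac{8102}{4035}\right) = 4767 - \frac{9497611}{3659745} = \frac{17436506804}{3659745} \approx 4764.4$)
$T - o = \frac{17436506804}{3659745} - -218 = \frac{17436506804}{3659745} + 218 = \frac{18234331214}{3659745}$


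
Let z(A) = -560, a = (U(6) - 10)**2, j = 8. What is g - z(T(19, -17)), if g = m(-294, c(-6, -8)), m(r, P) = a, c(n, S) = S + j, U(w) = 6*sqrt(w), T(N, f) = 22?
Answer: 876 - 120*sqrt(6) ≈ 582.06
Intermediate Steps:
c(n, S) = 8 + S (c(n, S) = S + 8 = 8 + S)
a = (-10 + 6*sqrt(6))**2 (a = (6*sqrt(6) - 10)**2 = (-10 + 6*sqrt(6))**2 ≈ 22.061)
m(r, P) = 316 - 120*sqrt(6)
g = 316 - 120*sqrt(6) ≈ 22.061
g - z(T(19, -17)) = (316 - 120*sqrt(6)) - 1*(-560) = (316 - 120*sqrt(6)) + 560 = 876 - 120*sqrt(6)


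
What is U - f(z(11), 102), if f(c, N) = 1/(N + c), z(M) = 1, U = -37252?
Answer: -3836957/103 ≈ -37252.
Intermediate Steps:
U - f(z(11), 102) = -37252 - 1/(102 + 1) = -37252 - 1/103 = -3836957/103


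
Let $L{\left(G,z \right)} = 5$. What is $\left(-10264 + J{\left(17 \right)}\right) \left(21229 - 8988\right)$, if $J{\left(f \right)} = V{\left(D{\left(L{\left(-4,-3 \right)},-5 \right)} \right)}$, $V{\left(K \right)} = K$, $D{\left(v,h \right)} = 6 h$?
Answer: $-126008854$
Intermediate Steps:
$J{\left(f \right)} = -30$ ($J{\left(f \right)} = 6 \left(-5\right) = -30$)
$\left(-10264 + J{\left(17 \right)}\right) \left(21229 - 8988\right) = \left(-10264 - 30\right) \left(21229 - 8988\right) = \left(-10294\right) 12241 = -126008854$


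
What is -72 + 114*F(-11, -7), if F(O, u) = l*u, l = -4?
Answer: 3120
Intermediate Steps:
F(O, u) = -4*u
-72 + 114*F(-11, -7) = -72 + 114*(-4*(-7)) = -72 + 114*28 = -72 + 3192 = 3120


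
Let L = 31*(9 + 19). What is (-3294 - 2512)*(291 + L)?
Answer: -6729154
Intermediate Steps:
L = 868 (L = 31*28 = 868)
(-3294 - 2512)*(291 + L) = (-3294 - 2512)*(291 + 868) = -5806*1159 = -6729154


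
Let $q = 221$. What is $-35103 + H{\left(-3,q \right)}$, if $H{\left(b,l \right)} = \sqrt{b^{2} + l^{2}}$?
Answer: $-35103 + 5 \sqrt{1954} \approx -34882.0$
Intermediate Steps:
$-35103 + H{\left(-3,q \right)} = -35103 + \sqrt{\left(-3\right)^{2} + 221^{2}} = -35103 + \sqrt{9 + 48841} = -35103 + \sqrt{48850} = -35103 + 5 \sqrt{1954}$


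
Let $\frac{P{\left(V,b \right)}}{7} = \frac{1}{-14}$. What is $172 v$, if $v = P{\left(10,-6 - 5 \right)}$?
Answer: $-86$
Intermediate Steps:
$P{\left(V,b \right)} = - \frac{1}{2}$ ($P{\left(V,b \right)} = \frac{7}{-14} = 7 \left(- \frac{1}{14}\right) = - \frac{1}{2}$)
$v = - \frac{1}{2} \approx -0.5$
$172 v = 172 \left(- \frac{1}{2}\right) = -86$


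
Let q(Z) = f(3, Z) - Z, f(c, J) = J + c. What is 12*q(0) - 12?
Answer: 24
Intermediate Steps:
q(Z) = 3 (q(Z) = (Z + 3) - Z = (3 + Z) - Z = 3)
12*q(0) - 12 = 12*3 - 12 = 36 - 12 = 24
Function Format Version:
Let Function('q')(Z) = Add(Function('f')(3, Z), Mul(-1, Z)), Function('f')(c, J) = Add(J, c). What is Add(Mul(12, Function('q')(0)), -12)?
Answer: 24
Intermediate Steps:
Function('q')(Z) = 3 (Function('q')(Z) = Add(Add(Z, 3), Mul(-1, Z)) = Add(Add(3, Z), Mul(-1, Z)) = 3)
Add(Mul(12, Function('q')(0)), -12) = Add(Mul(12, 3), -12) = Add(36, -12) = 24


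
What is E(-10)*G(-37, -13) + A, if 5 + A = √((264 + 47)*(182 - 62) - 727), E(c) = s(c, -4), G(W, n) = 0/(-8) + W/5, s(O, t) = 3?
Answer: -136/5 + √36593 ≈ 164.09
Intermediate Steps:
G(W, n) = W/5 (G(W, n) = 0*(-⅛) + W*(⅕) = 0 + W/5 = W/5)
E(c) = 3
A = -5 + √36593 (A = -5 + √((264 + 47)*(182 - 62) - 727) = -5 + √(311*120 - 727) = -5 + √(37320 - 727) = -5 + √36593 ≈ 186.29)
E(-10)*G(-37, -13) + A = 3*((⅕)*(-37)) + (-5 + √36593) = 3*(-37/5) + (-5 + √36593) = -111/5 + (-5 + √36593) = -136/5 + √36593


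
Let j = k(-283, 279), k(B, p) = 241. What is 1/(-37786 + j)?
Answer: -1/37545 ≈ -2.6635e-5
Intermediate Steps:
j = 241
1/(-37786 + j) = 1/(-37786 + 241) = 1/(-37545) = -1/37545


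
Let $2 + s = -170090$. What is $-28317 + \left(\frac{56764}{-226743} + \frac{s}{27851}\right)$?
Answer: $- \frac{178862549424401}{6315019293} \approx -28323.0$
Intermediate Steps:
$s = -170092$ ($s = -2 - 170090 = -170092$)
$-28317 + \left(\frac{56764}{-226743} + \frac{s}{27851}\right) = -28317 + \left(\frac{56764}{-226743} - \frac{170092}{27851}\right) = -28317 + \left(56764 \left(- \frac{1}{226743}\right) - \frac{170092}{27851}\right) = -28317 - \frac{40148104520}{6315019293} = - \frac{178862549424401}{6315019293}$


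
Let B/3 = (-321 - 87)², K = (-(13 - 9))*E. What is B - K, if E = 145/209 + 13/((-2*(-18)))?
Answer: 939364289/1881 ≈ 4.9940e+5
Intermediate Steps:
E = 7937/7524 (E = 145*(1/209) + 13/36 = 145/209 + 13*(1/36) = 145/209 + 13/36 = 7937/7524 ≈ 1.0549)
K = -7937/1881 (K = -(13 - 9)*(7937/7524) = -1*4*(7937/7524) = -4*7937/7524 = -7937/1881 ≈ -4.2196)
B = 499392 (B = 3*(-321 - 87)² = 3*(-408)² = 3*166464 = 499392)
B - K = 499392 - 1*(-7937/1881) = 499392 + 7937/1881 = 939364289/1881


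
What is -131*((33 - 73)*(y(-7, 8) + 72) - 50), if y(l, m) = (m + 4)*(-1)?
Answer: 320950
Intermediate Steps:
y(l, m) = -4 - m (y(l, m) = (4 + m)*(-1) = -4 - m)
-131*((33 - 73)*(y(-7, 8) + 72) - 50) = -131*((33 - 73)*((-4 - 1*8) + 72) - 50) = -131*(-40*((-4 - 8) + 72) - 50) = -131*(-40*(-12 + 72) - 50) = -131*(-40*60 - 50) = -131*(-2400 - 50) = -131*(-2450) = 320950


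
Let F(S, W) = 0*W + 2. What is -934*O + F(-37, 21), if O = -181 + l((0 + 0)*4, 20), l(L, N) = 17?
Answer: 153178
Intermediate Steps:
F(S, W) = 2 (F(S, W) = 0 + 2 = 2)
O = -164 (O = -181 + 17 = -164)
-934*O + F(-37, 21) = -934*(-164) + 2 = 153176 + 2 = 153178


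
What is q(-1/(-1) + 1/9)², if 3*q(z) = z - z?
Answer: 0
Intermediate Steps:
q(z) = 0 (q(z) = (z - z)/3 = (⅓)*0 = 0)
q(-1/(-1) + 1/9)² = 0² = 0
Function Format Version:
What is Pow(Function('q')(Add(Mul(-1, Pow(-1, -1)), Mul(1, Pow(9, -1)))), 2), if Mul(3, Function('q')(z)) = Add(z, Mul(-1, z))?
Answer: 0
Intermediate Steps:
Function('q')(z) = 0 (Function('q')(z) = Mul(Rational(1, 3), Add(z, Mul(-1, z))) = Mul(Rational(1, 3), 0) = 0)
Pow(Function('q')(Add(Mul(-1, Pow(-1, -1)), Mul(1, Pow(9, -1)))), 2) = Pow(0, 2) = 0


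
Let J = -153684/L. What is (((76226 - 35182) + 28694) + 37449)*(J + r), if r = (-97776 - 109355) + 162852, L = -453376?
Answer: -537941600128785/113344 ≈ -4.7461e+9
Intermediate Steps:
J = 38421/113344 (J = -153684/(-453376) = -153684*(-1/453376) = 38421/113344 ≈ 0.33898)
r = -44279 (r = -207131 + 162852 = -44279)
(((76226 - 35182) + 28694) + 37449)*(J + r) = (((76226 - 35182) + 28694) + 37449)*(38421/113344 - 44279) = ((41044 + 28694) + 37449)*(-5018720555/113344) = (69738 + 37449)*(-5018720555/113344) = 107187*(-5018720555/113344) = -537941600128785/113344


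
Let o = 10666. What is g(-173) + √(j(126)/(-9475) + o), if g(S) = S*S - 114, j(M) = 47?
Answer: 29815 + √38301854837/1895 ≈ 29918.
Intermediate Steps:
g(S) = -114 + S² (g(S) = S² - 114 = -114 + S²)
g(-173) + √(j(126)/(-9475) + o) = (-114 + (-173)²) + √(47/(-9475) + 10666) = (-114 + 29929) + √(47*(-1/9475) + 10666) = 29815 + √(-47/9475 + 10666) = 29815 + √(101060303/9475) = 29815 + √38301854837/1895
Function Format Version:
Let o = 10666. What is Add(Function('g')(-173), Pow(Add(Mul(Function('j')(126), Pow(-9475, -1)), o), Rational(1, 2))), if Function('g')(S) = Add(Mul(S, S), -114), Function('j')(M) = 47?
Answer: Add(29815, Mul(Rational(1, 1895), Pow(38301854837, Rational(1, 2)))) ≈ 29918.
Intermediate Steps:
Function('g')(S) = Add(-114, Pow(S, 2)) (Function('g')(S) = Add(Pow(S, 2), -114) = Add(-114, Pow(S, 2)))
Add(Function('g')(-173), Pow(Add(Mul(Function('j')(126), Pow(-9475, -1)), o), Rational(1, 2))) = Add(Add(-114, Pow(-173, 2)), Pow(Add(Mul(47, Pow(-9475, -1)), 10666), Rational(1, 2))) = Add(Add(-114, 29929), Pow(Add(Mul(47, Rational(-1, 9475)), 10666), Rational(1, 2))) = Add(29815, Pow(Add(Rational(-47, 9475), 10666), Rational(1, 2))) = Add(29815, Pow(Rational(101060303, 9475), Rational(1, 2))) = Add(29815, Mul(Rational(1, 1895), Pow(38301854837, Rational(1, 2))))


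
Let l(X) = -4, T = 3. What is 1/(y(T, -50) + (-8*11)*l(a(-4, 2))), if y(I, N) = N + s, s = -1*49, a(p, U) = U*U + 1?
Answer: 1/253 ≈ 0.0039526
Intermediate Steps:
a(p, U) = 1 + U² (a(p, U) = U² + 1 = 1 + U²)
s = -49
y(I, N) = -49 + N (y(I, N) = N - 49 = -49 + N)
1/(y(T, -50) + (-8*11)*l(a(-4, 2))) = 1/((-49 - 50) - 8*11*(-4)) = 1/(-99 - 88*(-4)) = 1/(-99 + 352) = 1/253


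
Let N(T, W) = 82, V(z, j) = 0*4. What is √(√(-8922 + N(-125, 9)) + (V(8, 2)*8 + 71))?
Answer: √(71 + 2*I*√2210) ≈ 9.7164 + 4.8383*I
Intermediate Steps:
V(z, j) = 0
√(√(-8922 + N(-125, 9)) + (V(8, 2)*8 + 71)) = √(√(-8922 + 82) + (0*8 + 71)) = √(√(-8840) + (0 + 71)) = √(2*I*√2210 + 71) = √(71 + 2*I*√2210)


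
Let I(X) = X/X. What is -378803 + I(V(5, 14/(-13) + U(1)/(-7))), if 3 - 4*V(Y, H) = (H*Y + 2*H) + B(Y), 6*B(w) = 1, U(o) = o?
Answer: -378802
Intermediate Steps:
B(w) = ⅙ (B(w) = (⅙)*1 = ⅙)
V(Y, H) = 17/24 - H/2 - H*Y/4 (V(Y, H) = ¾ - ((H*Y + 2*H) + ⅙)/4 = ¾ - ((2*H + H*Y) + ⅙)/4 = ¾ - (⅙ + 2*H + H*Y)/4 = ¾ + (-1/24 - H/2 - H*Y/4) = 17/24 - H/2 - H*Y/4)
I(X) = 1
-378803 + I(V(5, 14/(-13) + U(1)/(-7))) = -378803 + 1 = -378802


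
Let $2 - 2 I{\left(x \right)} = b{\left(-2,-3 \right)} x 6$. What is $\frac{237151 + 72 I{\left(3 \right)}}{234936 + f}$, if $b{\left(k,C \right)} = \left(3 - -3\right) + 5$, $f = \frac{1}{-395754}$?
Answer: $\frac{91061016630}{92976861743} \approx 0.97939$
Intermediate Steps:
$f = - \frac{1}{395754} \approx -2.5268 \cdot 10^{-6}$
$b{\left(k,C \right)} = 11$ ($b{\left(k,C \right)} = \left(3 + \left(-3 + 6\right)\right) + 5 = \left(3 + 3\right) + 5 = 6 + 5 = 11$)
$I{\left(x \right)} = 1 - 33 x$ ($I{\left(x \right)} = 1 - \frac{11 x 6}{2} = 1 - \frac{66 x}{2} = 1 - 33 x$)
$\frac{237151 + 72 I{\left(3 \right)}}{234936 + f} = \frac{237151 + 72 \left(1 - 99\right)}{234936 - \frac{1}{395754}} = \frac{237151 + 72 \left(1 - 99\right)}{\frac{92976861743}{395754}} = \left(237151 + 72 \left(-98\right)\right) \frac{395754}{92976861743} = \left(237151 - 7056\right) \frac{395754}{92976861743} = 230095 \cdot \frac{395754}{92976861743} = \frac{91061016630}{92976861743}$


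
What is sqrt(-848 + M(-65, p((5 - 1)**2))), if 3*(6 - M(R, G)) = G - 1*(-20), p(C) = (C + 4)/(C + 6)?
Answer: 4*I*sqrt(57783)/33 ≈ 29.137*I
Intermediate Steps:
p(C) = (4 + C)/(6 + C)
M(R, G) = -2/3 - G/3 (M(R, G) = 6 - (G - 1*(-20))/3 = 6 - (G + 20)/3 = 6 - (20 + G)/3 = 6 + (-20/3 - G/3) = -2/3 - G/3)
sqrt(-848 + M(-65, p((5 - 1)**2))) = sqrt(-848 + (-2/3 - (4 + (5 - 1)**2)/(3*(6 + (5 - 1)**2)))) = sqrt(-848 + (-2/3 - (4 + 4**2)/(3*(6 + 4**2)))) = sqrt(-848 + (-2/3 - (4 + 16)/(3*(6 + 16)))) = sqrt(-848 + (-2/3 - 20/(3*22))) = sqrt(-848 + (-2/3 - 20/66)) = sqrt(-848 + (-2/3 - 1/3*10/11)) = sqrt(-848 + (-2/3 - 10/33)) = sqrt(-848 - 32/33) = sqrt(-28016/33) = 4*I*sqrt(57783)/33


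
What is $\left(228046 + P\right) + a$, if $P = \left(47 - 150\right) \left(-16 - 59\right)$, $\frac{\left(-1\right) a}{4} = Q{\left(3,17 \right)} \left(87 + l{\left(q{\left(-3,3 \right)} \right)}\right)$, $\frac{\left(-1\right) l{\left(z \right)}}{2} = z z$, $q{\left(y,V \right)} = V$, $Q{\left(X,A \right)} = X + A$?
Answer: $230251$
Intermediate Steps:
$Q{\left(X,A \right)} = A + X$
$l{\left(z \right)} = - 2 z^{2}$ ($l{\left(z \right)} = - 2 z z = - 2 z^{2}$)
$a = -5520$ ($a = - 4 \left(17 + 3\right) \left(87 - 2 \cdot 3^{2}\right) = - 4 \cdot 20 \left(87 - 18\right) = - 4 \cdot 20 \cdot 69 = \left(-4\right) 1380 = -5520$)
$P = 7725$ ($P = - 103 \left(-16 - 59\right) = \left(-103\right) \left(-75\right) = 7725$)
$\left(228046 + P\right) + a = \left(228046 + 7725\right) - 5520 = 235771 - 5520 = 230251$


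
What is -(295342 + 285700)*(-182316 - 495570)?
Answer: 393880237212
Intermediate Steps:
-(295342 + 285700)*(-182316 - 495570) = -581042*(-677886) = -1*(-393880237212) = 393880237212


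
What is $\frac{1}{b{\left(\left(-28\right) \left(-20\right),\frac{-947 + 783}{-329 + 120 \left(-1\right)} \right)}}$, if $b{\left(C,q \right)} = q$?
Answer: $\frac{449}{164} \approx 2.7378$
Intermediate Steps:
$\frac{1}{b{\left(\left(-28\right) \left(-20\right),\frac{-947 + 783}{-329 + 120 \left(-1\right)} \right)}} = \frac{1}{\left(-947 + 783\right) \frac{1}{-329 + 120 \left(-1\right)}} = \frac{1}{\left(-164\right) \frac{1}{-329 - 120}} = \frac{1}{\left(-164\right) \frac{1}{-449}} = \frac{1}{\left(-164\right) \left(- \frac{1}{449}\right)} = \frac{1}{\frac{164}{449}} = \frac{449}{164}$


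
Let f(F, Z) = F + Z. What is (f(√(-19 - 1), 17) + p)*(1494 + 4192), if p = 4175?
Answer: 23835712 + 11372*I*√5 ≈ 2.3836e+7 + 25429.0*I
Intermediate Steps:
(f(√(-19 - 1), 17) + p)*(1494 + 4192) = ((√(-19 - 1) + 17) + 4175)*(1494 + 4192) = ((√(-20) + 17) + 4175)*5686 = ((2*I*√5 + 17) + 4175)*5686 = ((17 + 2*I*√5) + 4175)*5686 = (4192 + 2*I*√5)*5686 = 23835712 + 11372*I*√5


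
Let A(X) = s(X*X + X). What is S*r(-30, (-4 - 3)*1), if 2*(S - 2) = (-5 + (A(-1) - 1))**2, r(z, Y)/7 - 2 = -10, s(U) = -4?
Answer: -2912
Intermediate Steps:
A(X) = -4
r(z, Y) = -56 (r(z, Y) = 14 + 7*(-10) = 14 - 70 = -56)
S = 52 (S = 2 + (-5 + (-4 - 1))**2/2 = 2 + (-5 - 5)**2/2 = 2 + (1/2)*(-10)**2 = 2 + (1/2)*100 = 2 + 50 = 52)
S*r(-30, (-4 - 3)*1) = 52*(-56) = -2912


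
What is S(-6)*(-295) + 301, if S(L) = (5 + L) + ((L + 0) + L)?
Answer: 4136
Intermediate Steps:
S(L) = 5 + 3*L (S(L) = (5 + L) + (L + L) = (5 + L) + 2*L = 5 + 3*L)
S(-6)*(-295) + 301 = (5 + 3*(-6))*(-295) + 301 = (5 - 18)*(-295) + 301 = -13*(-295) + 301 = 3835 + 301 = 4136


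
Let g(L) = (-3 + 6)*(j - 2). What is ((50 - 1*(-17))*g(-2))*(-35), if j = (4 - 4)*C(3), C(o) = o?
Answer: 14070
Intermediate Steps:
j = 0 (j = (4 - 4)*3 = 0*3 = 0)
g(L) = -6 (g(L) = (-3 + 6)*(0 - 2) = 3*(-2) = -6)
((50 - 1*(-17))*g(-2))*(-35) = ((50 - 1*(-17))*(-6))*(-35) = ((50 + 17)*(-6))*(-35) = (67*(-6))*(-35) = -402*(-35) = 14070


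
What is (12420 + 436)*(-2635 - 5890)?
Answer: -109597400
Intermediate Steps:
(12420 + 436)*(-2635 - 5890) = 12856*(-8525) = -109597400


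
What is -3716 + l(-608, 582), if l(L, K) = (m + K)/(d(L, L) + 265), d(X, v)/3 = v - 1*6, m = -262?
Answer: -5860452/1577 ≈ -3716.2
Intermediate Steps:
d(X, v) = -18 + 3*v (d(X, v) = 3*(v - 1*6) = 3*(v - 6) = 3*(-6 + v) = -18 + 3*v)
l(L, K) = (-262 + K)/(247 + 3*L) (l(L, K) = (-262 + K)/((-18 + 3*L) + 265) = (-262 + K)/(247 + 3*L))
-3716 + l(-608, 582) = -3716 + (-262 + 582)/(247 + 3*(-608)) = -3716 + 320/(247 - 1824) = -3716 + 320/(-1577) = -3716 - 1/1577*320 = -3716 - 320/1577 = -5860452/1577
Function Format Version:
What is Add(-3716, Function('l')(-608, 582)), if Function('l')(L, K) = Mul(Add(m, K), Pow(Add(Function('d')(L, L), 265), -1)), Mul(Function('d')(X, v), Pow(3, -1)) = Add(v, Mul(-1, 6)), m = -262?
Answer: Rational(-5860452, 1577) ≈ -3716.2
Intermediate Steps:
Function('d')(X, v) = Add(-18, Mul(3, v)) (Function('d')(X, v) = Mul(3, Add(v, Mul(-1, 6))) = Mul(3, Add(v, -6)) = Mul(3, Add(-6, v)) = Add(-18, Mul(3, v)))
Function('l')(L, K) = Mul(Pow(Add(247, Mul(3, L)), -1), Add(-262, K)) (Function('l')(L, K) = Mul(Add(-262, K), Pow(Add(Add(-18, Mul(3, L)), 265), -1)) = Mul(Add(-262, K), Pow(Add(247, Mul(3, L)), -1)) = Mul(Pow(Add(247, Mul(3, L)), -1), Add(-262, K)))
Add(-3716, Function('l')(-608, 582)) = Add(-3716, Mul(Pow(Add(247, Mul(3, -608)), -1), Add(-262, 582))) = Add(-3716, Mul(Pow(Add(247, -1824), -1), 320)) = Add(-3716, Mul(Pow(-1577, -1), 320)) = Add(-3716, Mul(Rational(-1, 1577), 320)) = Add(-3716, Rational(-320, 1577)) = Rational(-5860452, 1577)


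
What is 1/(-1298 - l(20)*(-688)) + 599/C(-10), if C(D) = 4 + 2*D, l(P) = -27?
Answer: -16368573/437224 ≈ -37.438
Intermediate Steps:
1/(-1298 - l(20)*(-688)) + 599/C(-10) = 1/(-1298 - 1*(-27)*(-688)) + 599/(4 + 2*(-10)) = -1/688/(-1298 + 27) + 599/(4 - 20) = -1/688/(-1271) + 599/(-16) = -1/1271*(-1/688) + 599*(-1/16) = 1/874448 - 599/16 = -16368573/437224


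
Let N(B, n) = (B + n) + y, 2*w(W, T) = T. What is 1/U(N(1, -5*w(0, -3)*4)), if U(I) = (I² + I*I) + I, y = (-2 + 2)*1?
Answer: 1/1953 ≈ 0.00051203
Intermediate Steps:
w(W, T) = T/2
y = 0 (y = 0*1 = 0)
N(B, n) = B + n (N(B, n) = (B + n) + 0 = B + n)
U(I) = I + 2*I² (U(I) = (I² + I²) + I = 2*I² + I = I + 2*I²)
1/U(N(1, -5*w(0, -3)*4)) = 1/((1 - 5*(-3)/2*4)*(1 + 2*(1 - 5*(-3)/2*4))) = 1/((1 - 5*(-3/2)*4)*(1 + 2*(1 - 5*(-3/2)*4))) = 1/((1 + (15/2)*4)*(1 + 2*(1 + (15/2)*4))) = 1/((1 + 30)*(1 + 2*(1 + 30))) = 1/(31*(1 + 2*31)) = 1/(31*(1 + 62)) = 1/(31*63) = 1/1953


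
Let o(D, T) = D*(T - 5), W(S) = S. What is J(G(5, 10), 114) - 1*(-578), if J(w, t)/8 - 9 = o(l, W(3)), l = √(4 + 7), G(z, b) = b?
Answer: 650 - 16*√11 ≈ 596.93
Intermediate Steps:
l = √11 ≈ 3.3166
o(D, T) = D*(-5 + T)
J(w, t) = 72 - 16*√11 (J(w, t) = 72 + 8*(√11*(-5 + 3)) = 72 + 8*(√11*(-2)) = 72 + 8*(-2*√11) = 72 - 16*√11)
J(G(5, 10), 114) - 1*(-578) = (72 - 16*√11) - 1*(-578) = (72 - 16*√11) + 578 = 650 - 16*√11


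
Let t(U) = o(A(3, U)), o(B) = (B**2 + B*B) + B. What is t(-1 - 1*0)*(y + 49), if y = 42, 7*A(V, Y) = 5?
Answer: 1105/7 ≈ 157.86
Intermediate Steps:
A(V, Y) = 5/7 (A(V, Y) = (1/7)*5 = 5/7)
o(B) = B + 2*B**2 (o(B) = (B**2 + B**2) + B = 2*B**2 + B = B + 2*B**2)
t(U) = 85/49 (t(U) = 5*(1 + 2*(5/7))/7 = 5*(1 + 10/7)/7 = (5/7)*(17/7) = 85/49)
t(-1 - 1*0)*(y + 49) = 85*(42 + 49)/49 = (85/49)*91 = 1105/7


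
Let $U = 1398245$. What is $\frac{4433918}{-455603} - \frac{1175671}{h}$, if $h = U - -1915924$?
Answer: $- \frac{15230392818755}{1509945338907} \approx -10.087$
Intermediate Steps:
$h = 3314169$ ($h = 1398245 - -1915924 = 1398245 + 1915924 = 3314169$)
$\frac{4433918}{-455603} - \frac{1175671}{h} = \frac{4433918}{-455603} - \frac{1175671}{3314169} = 4433918 \left(- \frac{1}{455603}\right) - \frac{1175671}{3314169} = - \frac{4433918}{455603} - \frac{1175671}{3314169} = - \frac{15230392818755}{1509945338907}$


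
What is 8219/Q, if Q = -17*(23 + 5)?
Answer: -8219/476 ≈ -17.267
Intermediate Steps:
Q = -476 (Q = -17*28 = -476)
8219/Q = 8219/(-476) = 8219*(-1/476) = -8219/476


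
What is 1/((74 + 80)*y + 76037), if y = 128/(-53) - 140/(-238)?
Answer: 901/68255853 ≈ 1.3200e-5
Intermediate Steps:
y = -1646/901 (y = 128*(-1/53) - 140*(-1/238) = -128/53 + 10/17 = -1646/901 ≈ -1.8269)
1/((74 + 80)*y + 76037) = 1/((74 + 80)*(-1646/901) + 76037) = 1/(154*(-1646/901) + 76037) = 1/(-253484/901 + 76037) = 1/(68255853/901) = 901/68255853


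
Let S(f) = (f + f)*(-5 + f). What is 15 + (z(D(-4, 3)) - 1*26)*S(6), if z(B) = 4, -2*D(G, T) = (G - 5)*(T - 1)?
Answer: -249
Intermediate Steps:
D(G, T) = -(-1 + T)*(-5 + G)/2 (D(G, T) = -(G - 5)*(T - 1)/2 = -(-5 + G)*(-1 + T)/2 = -(-1 + T)*(-5 + G)/2)
S(f) = 2*f*(-5 + f) (S(f) = (2*f)*(-5 + f) = 2*f*(-5 + f))
15 + (z(D(-4, 3)) - 1*26)*S(6) = 15 + (4 - 1*26)*(2*6*(-5 + 6)) = 15 + (4 - 26)*(2*6*1) = 15 - 22*12 = 15 - 264 = -249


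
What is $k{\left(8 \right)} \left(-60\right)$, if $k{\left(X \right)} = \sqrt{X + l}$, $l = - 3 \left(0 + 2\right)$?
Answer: $- 60 \sqrt{2} \approx -84.853$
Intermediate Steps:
$l = -6$ ($l = \left(-3\right) 2 = -6$)
$k{\left(X \right)} = \sqrt{-6 + X}$ ($k{\left(X \right)} = \sqrt{X - 6} = \sqrt{-6 + X}$)
$k{\left(8 \right)} \left(-60\right) = \sqrt{-6 + 8} \left(-60\right) = \sqrt{2} \left(-60\right) = - 60 \sqrt{2}$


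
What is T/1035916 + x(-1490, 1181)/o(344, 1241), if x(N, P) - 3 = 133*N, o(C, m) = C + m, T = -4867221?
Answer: -212998911257/1641926860 ≈ -129.72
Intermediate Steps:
x(N, P) = 3 + 133*N
T/1035916 + x(-1490, 1181)/o(344, 1241) = -4867221/1035916 + (3 + 133*(-1490))/(344 + 1241) = -4867221*1/1035916 + (3 - 198170)/1585 = -4867221/1035916 - 198167*1/1585 = -4867221/1035916 - 198167/1585 = -212998911257/1641926860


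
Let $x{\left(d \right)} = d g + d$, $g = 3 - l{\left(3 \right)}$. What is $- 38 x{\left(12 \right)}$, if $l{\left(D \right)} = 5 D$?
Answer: $5016$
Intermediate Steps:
$g = -12$ ($g = 3 - 5 \cdot 3 = 3 - 15 = -12$)
$x{\left(d \right)} = - 11 d$ ($x{\left(d \right)} = d \left(-12\right) + d = - 12 d + d = - 11 d$)
$- 38 x{\left(12 \right)} = - 38 \left(\left(-11\right) 12\right) = \left(-38\right) \left(-132\right) = 5016$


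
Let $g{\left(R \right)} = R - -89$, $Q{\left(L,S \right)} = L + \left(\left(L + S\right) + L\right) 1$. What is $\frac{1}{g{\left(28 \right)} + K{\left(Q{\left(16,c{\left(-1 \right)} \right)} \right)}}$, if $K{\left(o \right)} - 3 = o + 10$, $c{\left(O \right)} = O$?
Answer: $\frac{1}{177} \approx 0.0056497$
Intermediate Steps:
$Q{\left(L,S \right)} = S + 3 L$ ($Q{\left(L,S \right)} = L + \left(S + 2 L\right) 1 = L + \left(S + 2 L\right) = S + 3 L$)
$K{\left(o \right)} = 13 + o$ ($K{\left(o \right)} = 3 + \left(o + 10\right) = 3 + \left(10 + o\right) = 13 + o$)
$g{\left(R \right)} = 89 + R$ ($g{\left(R \right)} = R + 89 = 89 + R$)
$\frac{1}{g{\left(28 \right)} + K{\left(Q{\left(16,c{\left(-1 \right)} \right)} \right)}} = \frac{1}{\left(89 + 28\right) + \left(13 + \left(-1 + 3 \cdot 16\right)\right)} = \frac{1}{117 + \left(13 + \left(-1 + 48\right)\right)} = \frac{1}{117 + \left(13 + 47\right)} = \frac{1}{117 + 60} = \frac{1}{177}$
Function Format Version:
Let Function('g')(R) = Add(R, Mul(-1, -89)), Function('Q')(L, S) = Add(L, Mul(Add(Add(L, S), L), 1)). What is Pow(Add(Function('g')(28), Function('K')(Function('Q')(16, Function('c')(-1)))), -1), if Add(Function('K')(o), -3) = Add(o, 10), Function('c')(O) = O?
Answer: Rational(1, 177) ≈ 0.0056497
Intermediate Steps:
Function('Q')(L, S) = Add(S, Mul(3, L)) (Function('Q')(L, S) = Add(L, Mul(Add(S, Mul(2, L)), 1)) = Add(L, Add(S, Mul(2, L))) = Add(S, Mul(3, L)))
Function('K')(o) = Add(13, o) (Function('K')(o) = Add(3, Add(o, 10)) = Add(3, Add(10, o)) = Add(13, o))
Function('g')(R) = Add(89, R) (Function('g')(R) = Add(R, 89) = Add(89, R))
Pow(Add(Function('g')(28), Function('K')(Function('Q')(16, Function('c')(-1)))), -1) = Pow(Add(Add(89, 28), Add(13, Add(-1, Mul(3, 16)))), -1) = Pow(Add(117, Add(13, Add(-1, 48))), -1) = Pow(Add(117, Add(13, 47)), -1) = Pow(Add(117, 60), -1) = Pow(177, -1) = Rational(1, 177)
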